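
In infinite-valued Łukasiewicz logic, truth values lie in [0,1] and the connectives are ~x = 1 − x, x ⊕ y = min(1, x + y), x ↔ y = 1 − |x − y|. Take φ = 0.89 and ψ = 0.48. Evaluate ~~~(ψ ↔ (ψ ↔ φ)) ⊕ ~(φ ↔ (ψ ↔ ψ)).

0.22

ψ ↔ φ = 1 − |0.48 − 0.89| = 1 − 0.41 = 0.59
ψ ↔ (ψ ↔ φ) = 1 − |0.48 − 0.59| = 1 − 0.11 = 0.89
~(ψ ↔ (ψ ↔ φ)) = 1 − 0.89 = 0.11
~~(ψ ↔ (ψ ↔ φ)) = 1 − 0.11 = 0.89
~~~(ψ ↔ (ψ ↔ φ)) = 1 − 0.89 = 0.11
ψ ↔ ψ = 1 − |0.48 − 0.48| = 1 − 0.00 = 1.00
φ ↔ (ψ ↔ ψ) = 1 − |0.89 − 1.00| = 1 − 0.11 = 0.89
~(φ ↔ (ψ ↔ ψ)) = 1 − 0.89 = 0.11
~~~(ψ ↔ (ψ ↔ φ)) ⊕ ~(φ ↔ (ψ ↔ ψ)) = min(1, 0.11 + 0.11) = min(1, 0.22) = 0.22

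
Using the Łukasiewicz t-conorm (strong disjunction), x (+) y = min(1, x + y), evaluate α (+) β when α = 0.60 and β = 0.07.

0.67

α (+) β = min(1, 0.60 + 0.07) = min(1, 0.67) = 0.67
For comparison, the Gödel t-conorm max(x, y) would give 0.60.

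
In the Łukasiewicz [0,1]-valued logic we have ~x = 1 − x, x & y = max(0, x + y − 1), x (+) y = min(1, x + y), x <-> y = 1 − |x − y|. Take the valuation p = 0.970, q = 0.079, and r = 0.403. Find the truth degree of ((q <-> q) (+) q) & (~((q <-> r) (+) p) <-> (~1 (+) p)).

0.030

q <-> q = 1 − |0.079 − 0.079| = 1 − 0.000 = 1.000
(q <-> q) (+) q = min(1, 1.000 + 0.079) = min(1, 1.079) = 1.000
q <-> r = 1 − |0.079 − 0.403| = 1 − 0.324 = 0.676
(q <-> r) (+) p = min(1, 0.676 + 0.970) = min(1, 1.646) = 1.000
~((q <-> r) (+) p) = 1 − 1.000 = 0.000
~1 = 1 − 1.000 = 0.000
~1 (+) p = min(1, 0.000 + 0.970) = min(1, 0.970) = 0.970
~((q <-> r) (+) p) <-> (~1 (+) p) = 1 − |0.000 − 0.970| = 1 − 0.970 = 0.030
((q <-> q) (+) q) & (~((q <-> r) (+) p) <-> (~1 (+) p)) = max(0, 1.000 + 0.030 − 1) = max(0, 0.030) = 0.030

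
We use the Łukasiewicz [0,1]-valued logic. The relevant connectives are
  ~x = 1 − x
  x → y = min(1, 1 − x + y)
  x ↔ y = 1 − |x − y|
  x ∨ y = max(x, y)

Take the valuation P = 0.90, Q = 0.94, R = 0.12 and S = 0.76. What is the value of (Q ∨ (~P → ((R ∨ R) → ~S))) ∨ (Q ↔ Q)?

1.00

~P = 1 − 0.90 = 0.10
R ∨ R = max(0.12, 0.12) = 0.12
~S = 1 − 0.76 = 0.24
(R ∨ R) → ~S = min(1, 1 − 0.12 + 0.24) = min(1, 1.12) = 1.00
~P → ((R ∨ R) → ~S) = min(1, 1 − 0.10 + 1.00) = min(1, 1.90) = 1.00
Q ∨ (~P → ((R ∨ R) → ~S)) = max(0.94, 1.00) = 1.00
Q ↔ Q = 1 − |0.94 − 0.94| = 1 − 0.00 = 1.00
(Q ∨ (~P → ((R ∨ R) → ~S))) ∨ (Q ↔ Q) = max(1.00, 1.00) = 1.00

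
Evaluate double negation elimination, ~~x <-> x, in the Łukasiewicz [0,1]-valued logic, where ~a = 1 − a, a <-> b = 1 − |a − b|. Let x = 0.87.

~x = 1 − 0.87 = 0.13
~~x = 1 − 0.13 = 0.87
~~x <-> x = 1 − |0.87 − 0.87| = 1 − 0.00 = 1.00
(As expected: always 1 in Ł∞ since negation is involutive.)

1.00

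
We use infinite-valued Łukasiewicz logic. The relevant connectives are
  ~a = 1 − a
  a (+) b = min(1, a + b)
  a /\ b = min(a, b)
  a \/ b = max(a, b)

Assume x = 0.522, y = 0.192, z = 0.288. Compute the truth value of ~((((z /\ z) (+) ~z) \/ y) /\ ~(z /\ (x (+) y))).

z /\ z = min(0.288, 0.288) = 0.288
~z = 1 − 0.288 = 0.712
(z /\ z) (+) ~z = min(1, 0.288 + 0.712) = min(1, 1.000) = 1.000
((z /\ z) (+) ~z) \/ y = max(1.000, 0.192) = 1.000
x (+) y = min(1, 0.522 + 0.192) = min(1, 0.714) = 0.714
z /\ (x (+) y) = min(0.288, 0.714) = 0.288
~(z /\ (x (+) y)) = 1 − 0.288 = 0.712
(((z /\ z) (+) ~z) \/ y) /\ ~(z /\ (x (+) y)) = min(1.000, 0.712) = 0.712
~((((z /\ z) (+) ~z) \/ y) /\ ~(z /\ (x (+) y))) = 1 − 0.712 = 0.288

0.288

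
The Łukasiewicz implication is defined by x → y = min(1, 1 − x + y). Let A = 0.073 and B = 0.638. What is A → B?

A → B = min(1, 1 − 0.073 + 0.638) = min(1, 1.565) = 1.000
For comparison, the Gödel implication (1 if x ≤ y else y) would give 1.000.

1.000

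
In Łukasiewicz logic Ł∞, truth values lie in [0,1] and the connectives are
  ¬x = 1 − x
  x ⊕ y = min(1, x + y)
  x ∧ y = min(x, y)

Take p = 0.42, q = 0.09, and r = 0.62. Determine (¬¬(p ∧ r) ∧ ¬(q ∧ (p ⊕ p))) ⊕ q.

0.51

p ∧ r = min(0.42, 0.62) = 0.42
¬(p ∧ r) = 1 − 0.42 = 0.58
¬¬(p ∧ r) = 1 − 0.58 = 0.42
p ⊕ p = min(1, 0.42 + 0.42) = min(1, 0.84) = 0.84
q ∧ (p ⊕ p) = min(0.09, 0.84) = 0.09
¬(q ∧ (p ⊕ p)) = 1 − 0.09 = 0.91
¬¬(p ∧ r) ∧ ¬(q ∧ (p ⊕ p)) = min(0.42, 0.91) = 0.42
(¬¬(p ∧ r) ∧ ¬(q ∧ (p ⊕ p))) ⊕ q = min(1, 0.42 + 0.09) = min(1, 0.51) = 0.51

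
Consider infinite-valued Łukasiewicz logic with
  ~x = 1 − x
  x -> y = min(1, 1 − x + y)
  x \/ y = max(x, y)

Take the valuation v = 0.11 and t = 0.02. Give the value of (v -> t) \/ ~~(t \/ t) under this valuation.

0.91

v -> t = min(1, 1 − 0.11 + 0.02) = min(1, 0.91) = 0.91
t \/ t = max(0.02, 0.02) = 0.02
~(t \/ t) = 1 − 0.02 = 0.98
~~(t \/ t) = 1 − 0.98 = 0.02
(v -> t) \/ ~~(t \/ t) = max(0.91, 0.02) = 0.91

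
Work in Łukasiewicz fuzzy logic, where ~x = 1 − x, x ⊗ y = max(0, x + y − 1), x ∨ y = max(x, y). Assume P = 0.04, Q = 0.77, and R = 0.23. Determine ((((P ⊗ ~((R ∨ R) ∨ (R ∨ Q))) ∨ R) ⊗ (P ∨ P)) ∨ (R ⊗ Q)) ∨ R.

0.23

R ∨ R = max(0.23, 0.23) = 0.23
R ∨ Q = max(0.23, 0.77) = 0.77
(R ∨ R) ∨ (R ∨ Q) = max(0.23, 0.77) = 0.77
~((R ∨ R) ∨ (R ∨ Q)) = 1 − 0.77 = 0.23
P ⊗ ~((R ∨ R) ∨ (R ∨ Q)) = max(0, 0.04 + 0.23 − 1) = max(0, -0.73) = 0.00
(P ⊗ ~((R ∨ R) ∨ (R ∨ Q))) ∨ R = max(0.00, 0.23) = 0.23
P ∨ P = max(0.04, 0.04) = 0.04
((P ⊗ ~((R ∨ R) ∨ (R ∨ Q))) ∨ R) ⊗ (P ∨ P) = max(0, 0.23 + 0.04 − 1) = max(0, -0.73) = 0.00
R ⊗ Q = max(0, 0.23 + 0.77 − 1) = max(0, 0.00) = 0.00
(((P ⊗ ~((R ∨ R) ∨ (R ∨ Q))) ∨ R) ⊗ (P ∨ P)) ∨ (R ⊗ Q) = max(0.00, 0.00) = 0.00
((((P ⊗ ~((R ∨ R) ∨ (R ∨ Q))) ∨ R) ⊗ (P ∨ P)) ∨ (R ⊗ Q)) ∨ R = max(0.00, 0.23) = 0.23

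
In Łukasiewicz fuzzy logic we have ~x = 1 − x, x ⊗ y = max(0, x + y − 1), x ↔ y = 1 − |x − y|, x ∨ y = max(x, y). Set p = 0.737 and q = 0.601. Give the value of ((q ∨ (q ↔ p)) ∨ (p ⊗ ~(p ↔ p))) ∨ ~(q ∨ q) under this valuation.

q ↔ p = 1 − |0.601 − 0.737| = 1 − 0.136 = 0.864
q ∨ (q ↔ p) = max(0.601, 0.864) = 0.864
p ↔ p = 1 − |0.737 − 0.737| = 1 − 0.000 = 1.000
~(p ↔ p) = 1 − 1.000 = 0.000
p ⊗ ~(p ↔ p) = max(0, 0.737 + 0.000 − 1) = max(0, -0.263) = 0.000
(q ∨ (q ↔ p)) ∨ (p ⊗ ~(p ↔ p)) = max(0.864, 0.000) = 0.864
q ∨ q = max(0.601, 0.601) = 0.601
~(q ∨ q) = 1 − 0.601 = 0.399
((q ∨ (q ↔ p)) ∨ (p ⊗ ~(p ↔ p))) ∨ ~(q ∨ q) = max(0.864, 0.399) = 0.864

0.864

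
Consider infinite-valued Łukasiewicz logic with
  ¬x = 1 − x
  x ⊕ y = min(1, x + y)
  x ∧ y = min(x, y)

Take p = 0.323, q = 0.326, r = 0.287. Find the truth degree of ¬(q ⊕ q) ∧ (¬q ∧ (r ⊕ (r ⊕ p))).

0.348

q ⊕ q = min(1, 0.326 + 0.326) = min(1, 0.652) = 0.652
¬(q ⊕ q) = 1 − 0.652 = 0.348
¬q = 1 − 0.326 = 0.674
r ⊕ p = min(1, 0.287 + 0.323) = min(1, 0.610) = 0.610
r ⊕ (r ⊕ p) = min(1, 0.287 + 0.610) = min(1, 0.897) = 0.897
¬q ∧ (r ⊕ (r ⊕ p)) = min(0.674, 0.897) = 0.674
¬(q ⊕ q) ∧ (¬q ∧ (r ⊕ (r ⊕ p))) = min(0.348, 0.674) = 0.348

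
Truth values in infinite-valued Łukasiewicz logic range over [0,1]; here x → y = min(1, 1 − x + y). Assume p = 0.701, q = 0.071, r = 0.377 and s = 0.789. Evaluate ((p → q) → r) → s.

0.789

p → q = min(1, 1 − 0.701 + 0.071) = min(1, 0.370) = 0.370
(p → q) → r = min(1, 1 − 0.370 + 0.377) = min(1, 1.007) = 1.000
((p → q) → r) → s = min(1, 1 − 1.000 + 0.789) = min(1, 0.789) = 0.789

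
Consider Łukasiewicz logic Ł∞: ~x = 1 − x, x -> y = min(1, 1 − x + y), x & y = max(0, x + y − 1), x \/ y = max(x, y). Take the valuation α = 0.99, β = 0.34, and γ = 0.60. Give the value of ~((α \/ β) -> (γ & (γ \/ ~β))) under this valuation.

α \/ β = max(0.99, 0.34) = 0.99
~β = 1 − 0.34 = 0.66
γ \/ ~β = max(0.60, 0.66) = 0.66
γ & (γ \/ ~β) = max(0, 0.60 + 0.66 − 1) = max(0, 0.26) = 0.26
(α \/ β) -> (γ & (γ \/ ~β)) = min(1, 1 − 0.99 + 0.26) = min(1, 0.27) = 0.27
~((α \/ β) -> (γ & (γ \/ ~β))) = 1 − 0.27 = 0.73

0.73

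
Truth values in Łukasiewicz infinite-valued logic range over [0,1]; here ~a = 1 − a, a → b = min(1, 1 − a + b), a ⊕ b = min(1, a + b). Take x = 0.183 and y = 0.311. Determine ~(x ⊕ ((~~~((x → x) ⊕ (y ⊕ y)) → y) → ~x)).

x → x = min(1, 1 − 0.183 + 0.183) = min(1, 1.000) = 1.000
y ⊕ y = min(1, 0.311 + 0.311) = min(1, 0.622) = 0.622
(x → x) ⊕ (y ⊕ y) = min(1, 1.000 + 0.622) = min(1, 1.622) = 1.000
~((x → x) ⊕ (y ⊕ y)) = 1 − 1.000 = 0.000
~~((x → x) ⊕ (y ⊕ y)) = 1 − 0.000 = 1.000
~~~((x → x) ⊕ (y ⊕ y)) = 1 − 1.000 = 0.000
~~~((x → x) ⊕ (y ⊕ y)) → y = min(1, 1 − 0.000 + 0.311) = min(1, 1.311) = 1.000
~x = 1 − 0.183 = 0.817
(~~~((x → x) ⊕ (y ⊕ y)) → y) → ~x = min(1, 1 − 1.000 + 0.817) = min(1, 0.817) = 0.817
x ⊕ ((~~~((x → x) ⊕ (y ⊕ y)) → y) → ~x) = min(1, 0.183 + 0.817) = min(1, 1.000) = 1.000
~(x ⊕ ((~~~((x → x) ⊕ (y ⊕ y)) → y) → ~x)) = 1 − 1.000 = 0.000

0.000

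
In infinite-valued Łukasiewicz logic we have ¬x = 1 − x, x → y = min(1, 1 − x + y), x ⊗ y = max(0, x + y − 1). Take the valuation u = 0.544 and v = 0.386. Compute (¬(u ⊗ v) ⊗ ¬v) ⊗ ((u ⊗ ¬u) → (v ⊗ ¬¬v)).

u ⊗ v = max(0, 0.544 + 0.386 − 1) = max(0, -0.070) = 0.000
¬(u ⊗ v) = 1 − 0.000 = 1.000
¬v = 1 − 0.386 = 0.614
¬(u ⊗ v) ⊗ ¬v = max(0, 1.000 + 0.614 − 1) = max(0, 0.614) = 0.614
¬u = 1 − 0.544 = 0.456
u ⊗ ¬u = max(0, 0.544 + 0.456 − 1) = max(0, 0.000) = 0.000
¬¬v = 1 − 0.614 = 0.386
v ⊗ ¬¬v = max(0, 0.386 + 0.386 − 1) = max(0, -0.228) = 0.000
(u ⊗ ¬u) → (v ⊗ ¬¬v) = min(1, 1 − 0.000 + 0.000) = min(1, 1.000) = 1.000
(¬(u ⊗ v) ⊗ ¬v) ⊗ ((u ⊗ ¬u) → (v ⊗ ¬¬v)) = max(0, 0.614 + 1.000 − 1) = max(0, 0.614) = 0.614

0.614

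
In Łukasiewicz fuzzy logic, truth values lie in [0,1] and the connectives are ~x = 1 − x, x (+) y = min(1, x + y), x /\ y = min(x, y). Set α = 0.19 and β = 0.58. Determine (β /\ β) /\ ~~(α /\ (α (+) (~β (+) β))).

0.19

β /\ β = min(0.58, 0.58) = 0.58
~β = 1 − 0.58 = 0.42
~β (+) β = min(1, 0.42 + 0.58) = min(1, 1.00) = 1.00
α (+) (~β (+) β) = min(1, 0.19 + 1.00) = min(1, 1.19) = 1.00
α /\ (α (+) (~β (+) β)) = min(0.19, 1.00) = 0.19
~(α /\ (α (+) (~β (+) β))) = 1 − 0.19 = 0.81
~~(α /\ (α (+) (~β (+) β))) = 1 − 0.81 = 0.19
(β /\ β) /\ ~~(α /\ (α (+) (~β (+) β))) = min(0.58, 0.19) = 0.19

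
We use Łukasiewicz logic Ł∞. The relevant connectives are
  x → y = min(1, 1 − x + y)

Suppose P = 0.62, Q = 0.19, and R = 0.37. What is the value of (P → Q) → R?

P → Q = min(1, 1 − 0.62 + 0.19) = min(1, 0.57) = 0.57
(P → Q) → R = min(1, 1 − 0.57 + 0.37) = min(1, 0.80) = 0.80

0.80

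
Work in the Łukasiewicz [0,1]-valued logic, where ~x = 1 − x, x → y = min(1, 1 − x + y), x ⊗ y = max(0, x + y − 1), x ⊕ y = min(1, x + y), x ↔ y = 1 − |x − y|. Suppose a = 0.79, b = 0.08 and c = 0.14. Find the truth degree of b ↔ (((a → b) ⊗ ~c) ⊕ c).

a → b = min(1, 1 − 0.79 + 0.08) = min(1, 0.29) = 0.29
~c = 1 − 0.14 = 0.86
(a → b) ⊗ ~c = max(0, 0.29 + 0.86 − 1) = max(0, 0.15) = 0.15
((a → b) ⊗ ~c) ⊕ c = min(1, 0.15 + 0.14) = min(1, 0.29) = 0.29
b ↔ (((a → b) ⊗ ~c) ⊕ c) = 1 − |0.08 − 0.29| = 1 − 0.21 = 0.79

0.79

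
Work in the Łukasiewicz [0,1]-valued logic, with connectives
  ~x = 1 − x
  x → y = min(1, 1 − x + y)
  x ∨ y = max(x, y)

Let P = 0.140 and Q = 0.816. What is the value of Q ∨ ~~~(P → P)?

0.816

P → P = min(1, 1 − 0.140 + 0.140) = min(1, 1.000) = 1.000
~(P → P) = 1 − 1.000 = 0.000
~~(P → P) = 1 − 0.000 = 1.000
~~~(P → P) = 1 − 1.000 = 0.000
Q ∨ ~~~(P → P) = max(0.816, 0.000) = 0.816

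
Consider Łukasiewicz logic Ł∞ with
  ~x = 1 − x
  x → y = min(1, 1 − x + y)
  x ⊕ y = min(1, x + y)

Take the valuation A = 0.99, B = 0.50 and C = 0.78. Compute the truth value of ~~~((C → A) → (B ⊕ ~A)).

C → A = min(1, 1 − 0.78 + 0.99) = min(1, 1.21) = 1.00
~A = 1 − 0.99 = 0.01
B ⊕ ~A = min(1, 0.50 + 0.01) = min(1, 0.51) = 0.51
(C → A) → (B ⊕ ~A) = min(1, 1 − 1.00 + 0.51) = min(1, 0.51) = 0.51
~((C → A) → (B ⊕ ~A)) = 1 − 0.51 = 0.49
~~((C → A) → (B ⊕ ~A)) = 1 − 0.49 = 0.51
~~~((C → A) → (B ⊕ ~A)) = 1 − 0.51 = 0.49

0.49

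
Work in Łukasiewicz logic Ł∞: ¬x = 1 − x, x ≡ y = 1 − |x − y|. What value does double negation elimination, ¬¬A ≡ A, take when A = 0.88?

¬A = 1 − 0.88 = 0.12
¬¬A = 1 − 0.12 = 0.88
¬¬A ≡ A = 1 − |0.88 − 0.88| = 1 − 0.00 = 1.00
(As expected: always 1 in Ł∞ since negation is involutive.)

1.00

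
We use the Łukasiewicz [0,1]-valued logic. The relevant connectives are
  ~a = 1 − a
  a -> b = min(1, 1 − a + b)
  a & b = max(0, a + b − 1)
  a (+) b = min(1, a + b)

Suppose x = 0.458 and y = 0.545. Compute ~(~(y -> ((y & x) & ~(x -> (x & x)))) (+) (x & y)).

0.452

y & x = max(0, 0.545 + 0.458 − 1) = max(0, 0.003) = 0.003
x & x = max(0, 0.458 + 0.458 − 1) = max(0, -0.084) = 0.000
x -> (x & x) = min(1, 1 − 0.458 + 0.000) = min(1, 0.542) = 0.542
~(x -> (x & x)) = 1 − 0.542 = 0.458
(y & x) & ~(x -> (x & x)) = max(0, 0.003 + 0.458 − 1) = max(0, -0.539) = 0.000
y -> ((y & x) & ~(x -> (x & x))) = min(1, 1 − 0.545 + 0.000) = min(1, 0.455) = 0.455
~(y -> ((y & x) & ~(x -> (x & x)))) = 1 − 0.455 = 0.545
x & y = max(0, 0.458 + 0.545 − 1) = max(0, 0.003) = 0.003
~(y -> ((y & x) & ~(x -> (x & x)))) (+) (x & y) = min(1, 0.545 + 0.003) = min(1, 0.548) = 0.548
~(~(y -> ((y & x) & ~(x -> (x & x)))) (+) (x & y)) = 1 − 0.548 = 0.452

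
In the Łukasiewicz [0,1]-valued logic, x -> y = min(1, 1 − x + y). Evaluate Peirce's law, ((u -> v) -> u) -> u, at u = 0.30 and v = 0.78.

1.00

u -> v = min(1, 1 − 0.30 + 0.78) = min(1, 1.48) = 1.00
(u -> v) -> u = min(1, 1 − 1.00 + 0.30) = min(1, 0.30) = 0.30
((u -> v) -> u) -> u = min(1, 1 − 0.30 + 0.30) = min(1, 1.00) = 1.00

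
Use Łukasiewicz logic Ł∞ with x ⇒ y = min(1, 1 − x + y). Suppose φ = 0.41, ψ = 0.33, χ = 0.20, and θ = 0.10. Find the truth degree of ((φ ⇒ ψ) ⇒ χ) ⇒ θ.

0.82

φ ⇒ ψ = min(1, 1 − 0.41 + 0.33) = min(1, 0.92) = 0.92
(φ ⇒ ψ) ⇒ χ = min(1, 1 − 0.92 + 0.20) = min(1, 0.28) = 0.28
((φ ⇒ ψ) ⇒ χ) ⇒ θ = min(1, 1 − 0.28 + 0.10) = min(1, 0.82) = 0.82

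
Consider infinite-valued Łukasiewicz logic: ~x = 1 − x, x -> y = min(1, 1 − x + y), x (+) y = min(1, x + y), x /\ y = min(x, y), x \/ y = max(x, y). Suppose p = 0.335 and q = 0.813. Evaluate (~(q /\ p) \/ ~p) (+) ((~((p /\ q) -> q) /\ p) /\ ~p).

q /\ p = min(0.813, 0.335) = 0.335
~(q /\ p) = 1 − 0.335 = 0.665
~p = 1 − 0.335 = 0.665
~(q /\ p) \/ ~p = max(0.665, 0.665) = 0.665
p /\ q = min(0.335, 0.813) = 0.335
(p /\ q) -> q = min(1, 1 − 0.335 + 0.813) = min(1, 1.478) = 1.000
~((p /\ q) -> q) = 1 − 1.000 = 0.000
~((p /\ q) -> q) /\ p = min(0.000, 0.335) = 0.000
(~((p /\ q) -> q) /\ p) /\ ~p = min(0.000, 0.665) = 0.000
(~(q /\ p) \/ ~p) (+) ((~((p /\ q) -> q) /\ p) /\ ~p) = min(1, 0.665 + 0.000) = min(1, 0.665) = 0.665

0.665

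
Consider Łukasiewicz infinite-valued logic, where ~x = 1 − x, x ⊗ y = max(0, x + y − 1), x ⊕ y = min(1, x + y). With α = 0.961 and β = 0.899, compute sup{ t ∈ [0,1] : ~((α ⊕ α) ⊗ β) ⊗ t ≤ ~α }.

0.938

α ⊕ α = min(1, 0.961 + 0.961) = min(1, 1.922) = 1.000
(α ⊕ α) ⊗ β = max(0, 1.000 + 0.899 − 1) = max(0, 0.899) = 0.899
~((α ⊕ α) ⊗ β) = 1 − 0.899 = 0.101
So the left factor is ~((α ⊕ α) ⊗ β) = 0.101.
~α = 1 − 0.961 = 0.039
So the right-hand bound is ~α = 0.039.
The residuum of the Łukasiewicz t-norm gives the supremum: min(1, 1 − 0.101 + 0.039).
1 − 0.101 + 0.039 = 0.938, so t = min(1, 0.938) = 0.938.
Check: 0.101 ⊗ 0.938 = max(0, 0.039) = 0.039 ≤ 0.039.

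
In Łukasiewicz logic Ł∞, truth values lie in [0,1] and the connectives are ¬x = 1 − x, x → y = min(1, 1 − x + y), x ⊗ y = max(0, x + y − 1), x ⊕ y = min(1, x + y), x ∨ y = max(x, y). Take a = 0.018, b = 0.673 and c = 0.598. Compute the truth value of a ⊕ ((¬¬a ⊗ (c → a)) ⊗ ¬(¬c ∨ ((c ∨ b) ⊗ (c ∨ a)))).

0.018

¬a = 1 − 0.018 = 0.982
¬¬a = 1 − 0.982 = 0.018
c → a = min(1, 1 − 0.598 + 0.018) = min(1, 0.420) = 0.420
¬¬a ⊗ (c → a) = max(0, 0.018 + 0.420 − 1) = max(0, -0.562) = 0.000
¬c = 1 − 0.598 = 0.402
c ∨ b = max(0.598, 0.673) = 0.673
c ∨ a = max(0.598, 0.018) = 0.598
(c ∨ b) ⊗ (c ∨ a) = max(0, 0.673 + 0.598 − 1) = max(0, 0.271) = 0.271
¬c ∨ ((c ∨ b) ⊗ (c ∨ a)) = max(0.402, 0.271) = 0.402
¬(¬c ∨ ((c ∨ b) ⊗ (c ∨ a))) = 1 − 0.402 = 0.598
(¬¬a ⊗ (c → a)) ⊗ ¬(¬c ∨ ((c ∨ b) ⊗ (c ∨ a))) = max(0, 0.000 + 0.598 − 1) = max(0, -0.402) = 0.000
a ⊕ ((¬¬a ⊗ (c → a)) ⊗ ¬(¬c ∨ ((c ∨ b) ⊗ (c ∨ a)))) = min(1, 0.018 + 0.000) = min(1, 0.018) = 0.018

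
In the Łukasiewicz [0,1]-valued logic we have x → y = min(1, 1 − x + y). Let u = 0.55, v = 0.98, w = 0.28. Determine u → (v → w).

v → w = min(1, 1 − 0.98 + 0.28) = min(1, 0.30) = 0.30
u → (v → w) = min(1, 1 − 0.55 + 0.30) = min(1, 0.75) = 0.75

0.75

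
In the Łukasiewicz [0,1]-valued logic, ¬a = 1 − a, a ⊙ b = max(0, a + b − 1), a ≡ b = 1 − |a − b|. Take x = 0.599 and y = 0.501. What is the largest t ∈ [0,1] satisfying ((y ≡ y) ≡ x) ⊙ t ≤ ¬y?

0.900

y ≡ y = 1 − |0.501 − 0.501| = 1 − 0.000 = 1.000
(y ≡ y) ≡ x = 1 − |1.000 − 0.599| = 1 − 0.401 = 0.599
So the left factor is (y ≡ y) ≡ x = 0.599.
¬y = 1 − 0.501 = 0.499
So the right-hand bound is ¬y = 0.499.
The residuum of the Łukasiewicz t-norm gives the supremum: min(1, 1 − 0.599 + 0.499).
1 − 0.599 + 0.499 = 0.900, so t = min(1, 0.900) = 0.900.
Check: 0.599 ⊙ 0.900 = max(0, 0.499) = 0.499 ≤ 0.499.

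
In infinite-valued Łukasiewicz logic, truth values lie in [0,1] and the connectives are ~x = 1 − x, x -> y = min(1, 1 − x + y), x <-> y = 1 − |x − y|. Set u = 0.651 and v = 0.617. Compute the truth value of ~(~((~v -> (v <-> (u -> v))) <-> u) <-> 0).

0.349

~v = 1 − 0.617 = 0.383
u -> v = min(1, 1 − 0.651 + 0.617) = min(1, 0.966) = 0.966
v <-> (u -> v) = 1 − |0.617 − 0.966| = 1 − 0.349 = 0.651
~v -> (v <-> (u -> v)) = min(1, 1 − 0.383 + 0.651) = min(1, 1.268) = 1.000
(~v -> (v <-> (u -> v))) <-> u = 1 − |1.000 − 0.651| = 1 − 0.349 = 0.651
~((~v -> (v <-> (u -> v))) <-> u) = 1 − 0.651 = 0.349
~((~v -> (v <-> (u -> v))) <-> u) <-> 0 = 1 − |0.349 − 0.000| = 1 − 0.349 = 0.651
~(~((~v -> (v <-> (u -> v))) <-> u) <-> 0) = 1 − 0.651 = 0.349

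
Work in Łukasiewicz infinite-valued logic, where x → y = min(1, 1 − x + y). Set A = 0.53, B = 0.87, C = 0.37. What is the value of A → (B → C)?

0.97

B → C = min(1, 1 − 0.87 + 0.37) = min(1, 0.50) = 0.50
A → (B → C) = min(1, 1 − 0.53 + 0.50) = min(1, 0.97) = 0.97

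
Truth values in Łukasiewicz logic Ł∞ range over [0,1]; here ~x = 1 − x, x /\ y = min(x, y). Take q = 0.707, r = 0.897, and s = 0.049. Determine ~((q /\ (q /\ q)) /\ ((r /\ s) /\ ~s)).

q /\ q = min(0.707, 0.707) = 0.707
q /\ (q /\ q) = min(0.707, 0.707) = 0.707
r /\ s = min(0.897, 0.049) = 0.049
~s = 1 − 0.049 = 0.951
(r /\ s) /\ ~s = min(0.049, 0.951) = 0.049
(q /\ (q /\ q)) /\ ((r /\ s) /\ ~s) = min(0.707, 0.049) = 0.049
~((q /\ (q /\ q)) /\ ((r /\ s) /\ ~s)) = 1 − 0.049 = 0.951

0.951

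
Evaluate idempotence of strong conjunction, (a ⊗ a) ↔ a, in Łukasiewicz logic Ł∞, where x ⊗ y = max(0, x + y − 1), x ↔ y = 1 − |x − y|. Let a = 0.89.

a ⊗ a = max(0, 0.89 + 0.89 − 1) = max(0, 0.78) = 0.78
(a ⊗ a) ↔ a = 1 − |0.78 − 0.89| = 1 − 0.11 = 0.89
(The value 0.89 < 1 shows this instance is not satisfied; fails in Ł∞ since a ⊗ a = max(0, 2a−1) ≠ a in general.)

0.89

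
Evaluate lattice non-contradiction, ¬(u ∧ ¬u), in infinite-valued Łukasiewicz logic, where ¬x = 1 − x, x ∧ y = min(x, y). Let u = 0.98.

0.98

¬u = 1 − 0.98 = 0.02
u ∧ ¬u = min(0.98, 0.02) = 0.02
¬(u ∧ ¬u) = 1 − 0.02 = 0.98
(The value 0.98 < 1 shows this instance is not satisfied; not a Ł∞-tautology — its value is 1 − min(a, 1−a).)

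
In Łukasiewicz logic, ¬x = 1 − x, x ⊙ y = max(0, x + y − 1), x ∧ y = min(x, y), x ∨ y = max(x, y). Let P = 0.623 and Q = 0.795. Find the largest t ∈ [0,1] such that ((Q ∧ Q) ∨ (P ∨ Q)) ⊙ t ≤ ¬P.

0.582

Q ∧ Q = min(0.795, 0.795) = 0.795
P ∨ Q = max(0.623, 0.795) = 0.795
(Q ∧ Q) ∨ (P ∨ Q) = max(0.795, 0.795) = 0.795
So the left factor is (Q ∧ Q) ∨ (P ∨ Q) = 0.795.
¬P = 1 − 0.623 = 0.377
So the right-hand bound is ¬P = 0.377.
The residuum of the Łukasiewicz t-norm gives the supremum: min(1, 1 − 0.795 + 0.377).
1 − 0.795 + 0.377 = 0.582, so t = min(1, 0.582) = 0.582.
Check: 0.795 ⊙ 0.582 = max(0, 0.377) = 0.377 ≤ 0.377.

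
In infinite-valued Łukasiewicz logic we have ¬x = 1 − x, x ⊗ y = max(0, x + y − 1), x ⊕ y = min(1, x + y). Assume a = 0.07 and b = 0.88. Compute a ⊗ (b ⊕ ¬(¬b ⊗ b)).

0.07

¬b = 1 − 0.88 = 0.12
¬b ⊗ b = max(0, 0.12 + 0.88 − 1) = max(0, 0.00) = 0.00
¬(¬b ⊗ b) = 1 − 0.00 = 1.00
b ⊕ ¬(¬b ⊗ b) = min(1, 0.88 + 1.00) = min(1, 1.88) = 1.00
a ⊗ (b ⊕ ¬(¬b ⊗ b)) = max(0, 0.07 + 1.00 − 1) = max(0, 0.07) = 0.07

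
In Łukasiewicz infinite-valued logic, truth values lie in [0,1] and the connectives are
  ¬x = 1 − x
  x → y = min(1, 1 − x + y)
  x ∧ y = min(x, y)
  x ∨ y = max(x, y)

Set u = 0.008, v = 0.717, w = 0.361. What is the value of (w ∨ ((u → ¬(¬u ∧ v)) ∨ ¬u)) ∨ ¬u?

1.000

¬u = 1 − 0.008 = 0.992
¬u ∧ v = min(0.992, 0.717) = 0.717
¬(¬u ∧ v) = 1 − 0.717 = 0.283
u → ¬(¬u ∧ v) = min(1, 1 − 0.008 + 0.283) = min(1, 1.275) = 1.000
(u → ¬(¬u ∧ v)) ∨ ¬u = max(1.000, 0.992) = 1.000
w ∨ ((u → ¬(¬u ∧ v)) ∨ ¬u) = max(0.361, 1.000) = 1.000
(w ∨ ((u → ¬(¬u ∧ v)) ∨ ¬u)) ∨ ¬u = max(1.000, 0.992) = 1.000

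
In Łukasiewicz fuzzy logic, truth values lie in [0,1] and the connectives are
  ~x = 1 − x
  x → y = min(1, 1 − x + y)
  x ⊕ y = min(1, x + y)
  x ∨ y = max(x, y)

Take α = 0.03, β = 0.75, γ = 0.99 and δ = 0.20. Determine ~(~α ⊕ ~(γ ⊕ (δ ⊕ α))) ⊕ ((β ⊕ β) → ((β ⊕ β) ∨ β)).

1.00

~α = 1 − 0.03 = 0.97
δ ⊕ α = min(1, 0.20 + 0.03) = min(1, 0.23) = 0.23
γ ⊕ (δ ⊕ α) = min(1, 0.99 + 0.23) = min(1, 1.22) = 1.00
~(γ ⊕ (δ ⊕ α)) = 1 − 1.00 = 0.00
~α ⊕ ~(γ ⊕ (δ ⊕ α)) = min(1, 0.97 + 0.00) = min(1, 0.97) = 0.97
~(~α ⊕ ~(γ ⊕ (δ ⊕ α))) = 1 − 0.97 = 0.03
β ⊕ β = min(1, 0.75 + 0.75) = min(1, 1.50) = 1.00
(β ⊕ β) ∨ β = max(1.00, 0.75) = 1.00
(β ⊕ β) → ((β ⊕ β) ∨ β) = min(1, 1 − 1.00 + 1.00) = min(1, 1.00) = 1.00
~(~α ⊕ ~(γ ⊕ (δ ⊕ α))) ⊕ ((β ⊕ β) → ((β ⊕ β) ∨ β)) = min(1, 0.03 + 1.00) = min(1, 1.03) = 1.00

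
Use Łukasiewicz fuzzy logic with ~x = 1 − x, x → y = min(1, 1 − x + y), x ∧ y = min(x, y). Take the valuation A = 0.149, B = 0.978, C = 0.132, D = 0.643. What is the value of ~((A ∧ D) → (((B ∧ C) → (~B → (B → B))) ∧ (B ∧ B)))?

A ∧ D = min(0.149, 0.643) = 0.149
B ∧ C = min(0.978, 0.132) = 0.132
~B = 1 − 0.978 = 0.022
B → B = min(1, 1 − 0.978 + 0.978) = min(1, 1.000) = 1.000
~B → (B → B) = min(1, 1 − 0.022 + 1.000) = min(1, 1.978) = 1.000
(B ∧ C) → (~B → (B → B)) = min(1, 1 − 0.132 + 1.000) = min(1, 1.868) = 1.000
B ∧ B = min(0.978, 0.978) = 0.978
((B ∧ C) → (~B → (B → B))) ∧ (B ∧ B) = min(1.000, 0.978) = 0.978
(A ∧ D) → (((B ∧ C) → (~B → (B → B))) ∧ (B ∧ B)) = min(1, 1 − 0.149 + 0.978) = min(1, 1.829) = 1.000
~((A ∧ D) → (((B ∧ C) → (~B → (B → B))) ∧ (B ∧ B))) = 1 − 1.000 = 0.000

0.000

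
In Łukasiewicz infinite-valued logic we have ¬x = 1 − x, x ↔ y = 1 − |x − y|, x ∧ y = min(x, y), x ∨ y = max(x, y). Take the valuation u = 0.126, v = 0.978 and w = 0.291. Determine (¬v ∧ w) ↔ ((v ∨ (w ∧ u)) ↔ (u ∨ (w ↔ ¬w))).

¬v = 1 − 0.978 = 0.022
¬v ∧ w = min(0.022, 0.291) = 0.022
w ∧ u = min(0.291, 0.126) = 0.126
v ∨ (w ∧ u) = max(0.978, 0.126) = 0.978
¬w = 1 − 0.291 = 0.709
w ↔ ¬w = 1 − |0.291 − 0.709| = 1 − 0.418 = 0.582
u ∨ (w ↔ ¬w) = max(0.126, 0.582) = 0.582
(v ∨ (w ∧ u)) ↔ (u ∨ (w ↔ ¬w)) = 1 − |0.978 − 0.582| = 1 − 0.396 = 0.604
(¬v ∧ w) ↔ ((v ∨ (w ∧ u)) ↔ (u ∨ (w ↔ ¬w))) = 1 − |0.022 − 0.604| = 1 − 0.582 = 0.418

0.418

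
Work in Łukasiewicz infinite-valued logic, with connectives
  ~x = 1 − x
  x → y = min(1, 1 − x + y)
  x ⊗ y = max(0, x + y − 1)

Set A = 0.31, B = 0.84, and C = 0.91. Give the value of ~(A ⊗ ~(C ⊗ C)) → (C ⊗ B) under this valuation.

C ⊗ C = max(0, 0.91 + 0.91 − 1) = max(0, 0.82) = 0.82
~(C ⊗ C) = 1 − 0.82 = 0.18
A ⊗ ~(C ⊗ C) = max(0, 0.31 + 0.18 − 1) = max(0, -0.51) = 0.00
~(A ⊗ ~(C ⊗ C)) = 1 − 0.00 = 1.00
C ⊗ B = max(0, 0.91 + 0.84 − 1) = max(0, 0.75) = 0.75
~(A ⊗ ~(C ⊗ C)) → (C ⊗ B) = min(1, 1 − 1.00 + 0.75) = min(1, 0.75) = 0.75

0.75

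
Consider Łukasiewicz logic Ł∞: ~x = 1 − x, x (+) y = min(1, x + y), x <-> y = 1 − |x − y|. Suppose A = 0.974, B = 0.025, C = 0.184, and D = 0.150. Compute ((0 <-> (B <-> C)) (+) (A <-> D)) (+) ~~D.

0.485

B <-> C = 1 − |0.025 − 0.184| = 1 − 0.159 = 0.841
0 <-> (B <-> C) = 1 − |0.000 − 0.841| = 1 − 0.841 = 0.159
A <-> D = 1 − |0.974 − 0.150| = 1 − 0.824 = 0.176
(0 <-> (B <-> C)) (+) (A <-> D) = min(1, 0.159 + 0.176) = min(1, 0.335) = 0.335
~D = 1 − 0.150 = 0.850
~~D = 1 − 0.850 = 0.150
((0 <-> (B <-> C)) (+) (A <-> D)) (+) ~~D = min(1, 0.335 + 0.150) = min(1, 0.485) = 0.485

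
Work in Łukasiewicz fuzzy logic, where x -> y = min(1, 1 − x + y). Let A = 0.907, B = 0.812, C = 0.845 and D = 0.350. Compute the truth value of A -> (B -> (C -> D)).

C -> D = min(1, 1 − 0.845 + 0.350) = min(1, 0.505) = 0.505
B -> (C -> D) = min(1, 1 − 0.812 + 0.505) = min(1, 0.693) = 0.693
A -> (B -> (C -> D)) = min(1, 1 − 0.907 + 0.693) = min(1, 0.786) = 0.786

0.786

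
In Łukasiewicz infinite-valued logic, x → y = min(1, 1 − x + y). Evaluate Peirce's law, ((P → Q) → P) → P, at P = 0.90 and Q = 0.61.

0.90

P → Q = min(1, 1 − 0.90 + 0.61) = min(1, 0.71) = 0.71
(P → Q) → P = min(1, 1 − 0.71 + 0.90) = min(1, 1.19) = 1.00
((P → Q) → P) → P = min(1, 1 − 1.00 + 0.90) = min(1, 0.90) = 0.90
(The value 0.90 < 1 shows this instance is not satisfied; not a Ł∞-tautology in general.)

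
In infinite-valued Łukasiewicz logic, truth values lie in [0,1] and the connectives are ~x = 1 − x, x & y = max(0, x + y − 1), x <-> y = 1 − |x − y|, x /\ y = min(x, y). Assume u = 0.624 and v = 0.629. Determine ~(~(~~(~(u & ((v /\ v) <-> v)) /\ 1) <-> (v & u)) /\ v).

v /\ v = min(0.629, 0.629) = 0.629
(v /\ v) <-> v = 1 − |0.629 − 0.629| = 1 − 0.000 = 1.000
u & ((v /\ v) <-> v) = max(0, 0.624 + 1.000 − 1) = max(0, 0.624) = 0.624
~(u & ((v /\ v) <-> v)) = 1 − 0.624 = 0.376
~(u & ((v /\ v) <-> v)) /\ 1 = min(0.376, 1.000) = 0.376
~(~(u & ((v /\ v) <-> v)) /\ 1) = 1 − 0.376 = 0.624
~~(~(u & ((v /\ v) <-> v)) /\ 1) = 1 − 0.624 = 0.376
v & u = max(0, 0.629 + 0.624 − 1) = max(0, 0.253) = 0.253
~~(~(u & ((v /\ v) <-> v)) /\ 1) <-> (v & u) = 1 − |0.376 − 0.253| = 1 − 0.123 = 0.877
~(~~(~(u & ((v /\ v) <-> v)) /\ 1) <-> (v & u)) = 1 − 0.877 = 0.123
~(~~(~(u & ((v /\ v) <-> v)) /\ 1) <-> (v & u)) /\ v = min(0.123, 0.629) = 0.123
~(~(~~(~(u & ((v /\ v) <-> v)) /\ 1) <-> (v & u)) /\ v) = 1 − 0.123 = 0.877

0.877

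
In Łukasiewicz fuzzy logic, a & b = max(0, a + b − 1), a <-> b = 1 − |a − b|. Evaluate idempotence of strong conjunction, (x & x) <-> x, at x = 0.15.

x & x = max(0, 0.15 + 0.15 − 1) = max(0, -0.70) = 0.00
(x & x) <-> x = 1 − |0.00 − 0.15| = 1 − 0.15 = 0.85
(The value 0.85 < 1 shows this instance is not satisfied; fails in Ł∞ since a ⊗ a = max(0, 2a−1) ≠ a in general.)

0.85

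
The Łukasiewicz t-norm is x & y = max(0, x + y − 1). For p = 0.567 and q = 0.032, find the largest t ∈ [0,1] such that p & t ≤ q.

The residuum of the Łukasiewicz t-norm gives the supremum: min(1, 1 − 0.567 + 0.032).
1 − 0.567 + 0.032 = 0.465, so t = min(1, 0.465) = 0.465.
Check: 0.567 & 0.465 = max(0, 0.032) = 0.032 ≤ 0.032.

0.465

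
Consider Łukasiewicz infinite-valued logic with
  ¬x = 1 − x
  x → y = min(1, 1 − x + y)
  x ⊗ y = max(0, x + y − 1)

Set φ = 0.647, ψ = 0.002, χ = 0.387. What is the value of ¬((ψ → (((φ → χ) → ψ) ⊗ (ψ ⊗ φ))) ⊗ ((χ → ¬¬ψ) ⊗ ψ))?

1.000

φ → χ = min(1, 1 − 0.647 + 0.387) = min(1, 0.740) = 0.740
(φ → χ) → ψ = min(1, 1 − 0.740 + 0.002) = min(1, 0.262) = 0.262
ψ ⊗ φ = max(0, 0.002 + 0.647 − 1) = max(0, -0.351) = 0.000
((φ → χ) → ψ) ⊗ (ψ ⊗ φ) = max(0, 0.262 + 0.000 − 1) = max(0, -0.738) = 0.000
ψ → (((φ → χ) → ψ) ⊗ (ψ ⊗ φ)) = min(1, 1 − 0.002 + 0.000) = min(1, 0.998) = 0.998
¬ψ = 1 − 0.002 = 0.998
¬¬ψ = 1 − 0.998 = 0.002
χ → ¬¬ψ = min(1, 1 − 0.387 + 0.002) = min(1, 0.615) = 0.615
(χ → ¬¬ψ) ⊗ ψ = max(0, 0.615 + 0.002 − 1) = max(0, -0.383) = 0.000
(ψ → (((φ → χ) → ψ) ⊗ (ψ ⊗ φ))) ⊗ ((χ → ¬¬ψ) ⊗ ψ) = max(0, 0.998 + 0.000 − 1) = max(0, -0.002) = 0.000
¬((ψ → (((φ → χ) → ψ) ⊗ (ψ ⊗ φ))) ⊗ ((χ → ¬¬ψ) ⊗ ψ)) = 1 − 0.000 = 1.000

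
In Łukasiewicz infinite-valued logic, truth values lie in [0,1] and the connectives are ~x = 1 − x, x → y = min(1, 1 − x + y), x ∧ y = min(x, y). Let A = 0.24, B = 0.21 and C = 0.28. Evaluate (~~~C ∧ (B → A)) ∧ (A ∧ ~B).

0.24

~C = 1 − 0.28 = 0.72
~~C = 1 − 0.72 = 0.28
~~~C = 1 − 0.28 = 0.72
B → A = min(1, 1 − 0.21 + 0.24) = min(1, 1.03) = 1.00
~~~C ∧ (B → A) = min(0.72, 1.00) = 0.72
~B = 1 − 0.21 = 0.79
A ∧ ~B = min(0.24, 0.79) = 0.24
(~~~C ∧ (B → A)) ∧ (A ∧ ~B) = min(0.72, 0.24) = 0.24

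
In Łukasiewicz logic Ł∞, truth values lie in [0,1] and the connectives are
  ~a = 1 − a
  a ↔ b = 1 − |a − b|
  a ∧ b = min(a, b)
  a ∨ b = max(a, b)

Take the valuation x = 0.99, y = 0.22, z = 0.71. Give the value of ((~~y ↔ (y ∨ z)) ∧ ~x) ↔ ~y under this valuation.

0.23

~y = 1 − 0.22 = 0.78
~~y = 1 − 0.78 = 0.22
y ∨ z = max(0.22, 0.71) = 0.71
~~y ↔ (y ∨ z) = 1 − |0.22 − 0.71| = 1 − 0.49 = 0.51
~x = 1 − 0.99 = 0.01
(~~y ↔ (y ∨ z)) ∧ ~x = min(0.51, 0.01) = 0.01
((~~y ↔ (y ∨ z)) ∧ ~x) ↔ ~y = 1 − |0.01 − 0.78| = 1 − 0.77 = 0.23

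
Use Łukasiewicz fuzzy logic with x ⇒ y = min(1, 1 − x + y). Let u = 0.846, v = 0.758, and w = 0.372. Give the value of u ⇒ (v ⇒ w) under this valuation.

0.768

v ⇒ w = min(1, 1 − 0.758 + 0.372) = min(1, 0.614) = 0.614
u ⇒ (v ⇒ w) = min(1, 1 − 0.846 + 0.614) = min(1, 0.768) = 0.768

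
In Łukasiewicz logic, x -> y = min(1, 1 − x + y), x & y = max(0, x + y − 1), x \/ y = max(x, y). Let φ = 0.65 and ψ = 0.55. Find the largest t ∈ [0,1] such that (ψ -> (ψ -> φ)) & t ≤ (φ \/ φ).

ψ -> φ = min(1, 1 − 0.55 + 0.65) = min(1, 1.10) = 1.00
ψ -> (ψ -> φ) = min(1, 1 − 0.55 + 1.00) = min(1, 1.45) = 1.00
So the left factor is ψ -> (ψ -> φ) = 1.00.
φ \/ φ = max(0.65, 0.65) = 0.65
So the right-hand bound is φ \/ φ = 0.65.
The residuum of the Łukasiewicz t-norm gives the supremum: min(1, 1 − 1.00 + 0.65).
1 − 1.00 + 0.65 = 0.65, so t = min(1, 0.65) = 0.65.
Check: 1.00 & 0.65 = max(0, 0.65) = 0.65 ≤ 0.65.

0.65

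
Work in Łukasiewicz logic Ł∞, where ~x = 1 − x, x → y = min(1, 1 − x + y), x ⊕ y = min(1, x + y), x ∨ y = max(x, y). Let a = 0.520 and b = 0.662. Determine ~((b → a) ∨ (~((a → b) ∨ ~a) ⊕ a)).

0.142

b → a = min(1, 1 − 0.662 + 0.520) = min(1, 0.858) = 0.858
a → b = min(1, 1 − 0.520 + 0.662) = min(1, 1.142) = 1.000
~a = 1 − 0.520 = 0.480
(a → b) ∨ ~a = max(1.000, 0.480) = 1.000
~((a → b) ∨ ~a) = 1 − 1.000 = 0.000
~((a → b) ∨ ~a) ⊕ a = min(1, 0.000 + 0.520) = min(1, 0.520) = 0.520
(b → a) ∨ (~((a → b) ∨ ~a) ⊕ a) = max(0.858, 0.520) = 0.858
~((b → a) ∨ (~((a → b) ∨ ~a) ⊕ a)) = 1 − 0.858 = 0.142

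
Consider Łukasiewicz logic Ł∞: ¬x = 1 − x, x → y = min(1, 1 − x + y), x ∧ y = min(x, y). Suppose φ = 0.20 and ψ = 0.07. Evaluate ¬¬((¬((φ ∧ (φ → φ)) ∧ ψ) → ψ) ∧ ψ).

φ → φ = min(1, 1 − 0.20 + 0.20) = min(1, 1.00) = 1.00
φ ∧ (φ → φ) = min(0.20, 1.00) = 0.20
(φ ∧ (φ → φ)) ∧ ψ = min(0.20, 0.07) = 0.07
¬((φ ∧ (φ → φ)) ∧ ψ) = 1 − 0.07 = 0.93
¬((φ ∧ (φ → φ)) ∧ ψ) → ψ = min(1, 1 − 0.93 + 0.07) = min(1, 0.14) = 0.14
(¬((φ ∧ (φ → φ)) ∧ ψ) → ψ) ∧ ψ = min(0.14, 0.07) = 0.07
¬((¬((φ ∧ (φ → φ)) ∧ ψ) → ψ) ∧ ψ) = 1 − 0.07 = 0.93
¬¬((¬((φ ∧ (φ → φ)) ∧ ψ) → ψ) ∧ ψ) = 1 − 0.93 = 0.07

0.07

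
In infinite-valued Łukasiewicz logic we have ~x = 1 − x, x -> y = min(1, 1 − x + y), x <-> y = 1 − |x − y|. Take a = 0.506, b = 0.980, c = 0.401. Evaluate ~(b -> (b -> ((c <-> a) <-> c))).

c <-> a = 1 − |0.401 − 0.506| = 1 − 0.105 = 0.895
(c <-> a) <-> c = 1 − |0.895 − 0.401| = 1 − 0.494 = 0.506
b -> ((c <-> a) <-> c) = min(1, 1 − 0.980 + 0.506) = min(1, 0.526) = 0.526
b -> (b -> ((c <-> a) <-> c)) = min(1, 1 − 0.980 + 0.526) = min(1, 0.546) = 0.546
~(b -> (b -> ((c <-> a) <-> c))) = 1 − 0.546 = 0.454

0.454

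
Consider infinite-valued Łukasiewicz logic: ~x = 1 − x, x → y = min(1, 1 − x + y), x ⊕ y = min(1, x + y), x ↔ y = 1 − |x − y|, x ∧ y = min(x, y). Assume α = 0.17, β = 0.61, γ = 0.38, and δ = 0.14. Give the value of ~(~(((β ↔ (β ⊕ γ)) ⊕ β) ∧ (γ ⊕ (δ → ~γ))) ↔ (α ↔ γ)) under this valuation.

β ⊕ γ = min(1, 0.61 + 0.38) = min(1, 0.99) = 0.99
β ↔ (β ⊕ γ) = 1 − |0.61 − 0.99| = 1 − 0.38 = 0.62
(β ↔ (β ⊕ γ)) ⊕ β = min(1, 0.62 + 0.61) = min(1, 1.23) = 1.00
~γ = 1 − 0.38 = 0.62
δ → ~γ = min(1, 1 − 0.14 + 0.62) = min(1, 1.48) = 1.00
γ ⊕ (δ → ~γ) = min(1, 0.38 + 1.00) = min(1, 1.38) = 1.00
((β ↔ (β ⊕ γ)) ⊕ β) ∧ (γ ⊕ (δ → ~γ)) = min(1.00, 1.00) = 1.00
~(((β ↔ (β ⊕ γ)) ⊕ β) ∧ (γ ⊕ (δ → ~γ))) = 1 − 1.00 = 0.00
α ↔ γ = 1 − |0.17 − 0.38| = 1 − 0.21 = 0.79
~(((β ↔ (β ⊕ γ)) ⊕ β) ∧ (γ ⊕ (δ → ~γ))) ↔ (α ↔ γ) = 1 − |0.00 − 0.79| = 1 − 0.79 = 0.21
~(~(((β ↔ (β ⊕ γ)) ⊕ β) ∧ (γ ⊕ (δ → ~γ))) ↔ (α ↔ γ)) = 1 − 0.21 = 0.79

0.79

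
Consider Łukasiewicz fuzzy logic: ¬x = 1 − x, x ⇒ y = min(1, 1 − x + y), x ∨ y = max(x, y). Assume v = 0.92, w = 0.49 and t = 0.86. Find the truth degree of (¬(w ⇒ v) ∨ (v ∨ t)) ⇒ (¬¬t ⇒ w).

w ⇒ v = min(1, 1 − 0.49 + 0.92) = min(1, 1.43) = 1.00
¬(w ⇒ v) = 1 − 1.00 = 0.00
v ∨ t = max(0.92, 0.86) = 0.92
¬(w ⇒ v) ∨ (v ∨ t) = max(0.00, 0.92) = 0.92
¬t = 1 − 0.86 = 0.14
¬¬t = 1 − 0.14 = 0.86
¬¬t ⇒ w = min(1, 1 − 0.86 + 0.49) = min(1, 0.63) = 0.63
(¬(w ⇒ v) ∨ (v ∨ t)) ⇒ (¬¬t ⇒ w) = min(1, 1 − 0.92 + 0.63) = min(1, 0.71) = 0.71

0.71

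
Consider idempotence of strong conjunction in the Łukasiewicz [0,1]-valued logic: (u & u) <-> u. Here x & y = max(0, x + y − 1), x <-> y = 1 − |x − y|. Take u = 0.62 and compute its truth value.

0.62

u & u = max(0, 0.62 + 0.62 − 1) = max(0, 0.24) = 0.24
(u & u) <-> u = 1 − |0.24 − 0.62| = 1 − 0.38 = 0.62
(The value 0.62 < 1 shows this instance is not satisfied; fails in Ł∞ since a ⊗ a = max(0, 2a−1) ≠ a in general.)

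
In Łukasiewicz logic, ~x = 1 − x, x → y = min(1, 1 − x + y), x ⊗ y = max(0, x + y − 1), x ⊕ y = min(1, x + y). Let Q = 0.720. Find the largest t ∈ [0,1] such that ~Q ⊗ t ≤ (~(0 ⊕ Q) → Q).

~Q = 1 − 0.720 = 0.280
So the left factor is ~Q = 0.280.
0 ⊕ Q = min(1, 0.000 + 0.720) = min(1, 0.720) = 0.720
~(0 ⊕ Q) = 1 − 0.720 = 0.280
~(0 ⊕ Q) → Q = min(1, 1 − 0.280 + 0.720) = min(1, 1.440) = 1.000
So the right-hand bound is ~(0 ⊕ Q) → Q = 1.000.
The residuum of the Łukasiewicz t-norm gives the supremum: min(1, 1 − 0.280 + 1.000).
1 − 0.280 + 1.000 = 1.720, so t = min(1, 1.720) = 1.000.
Check: 0.280 ⊗ 1.000 = max(0, 0.280) = 0.280 ≤ 1.000.

1.000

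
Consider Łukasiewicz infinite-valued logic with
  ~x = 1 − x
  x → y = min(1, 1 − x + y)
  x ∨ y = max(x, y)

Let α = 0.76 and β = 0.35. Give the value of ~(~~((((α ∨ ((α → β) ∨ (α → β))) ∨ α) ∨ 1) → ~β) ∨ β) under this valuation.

0.35

α → β = min(1, 1 − 0.76 + 0.35) = min(1, 0.59) = 0.59
(α → β) ∨ (α → β) = max(0.59, 0.59) = 0.59
α ∨ ((α → β) ∨ (α → β)) = max(0.76, 0.59) = 0.76
(α ∨ ((α → β) ∨ (α → β))) ∨ α = max(0.76, 0.76) = 0.76
((α ∨ ((α → β) ∨ (α → β))) ∨ α) ∨ 1 = max(0.76, 1.00) = 1.00
~β = 1 − 0.35 = 0.65
(((α ∨ ((α → β) ∨ (α → β))) ∨ α) ∨ 1) → ~β = min(1, 1 − 1.00 + 0.65) = min(1, 0.65) = 0.65
~((((α ∨ ((α → β) ∨ (α → β))) ∨ α) ∨ 1) → ~β) = 1 − 0.65 = 0.35
~~((((α ∨ ((α → β) ∨ (α → β))) ∨ α) ∨ 1) → ~β) = 1 − 0.35 = 0.65
~~((((α ∨ ((α → β) ∨ (α → β))) ∨ α) ∨ 1) → ~β) ∨ β = max(0.65, 0.35) = 0.65
~(~~((((α ∨ ((α → β) ∨ (α → β))) ∨ α) ∨ 1) → ~β) ∨ β) = 1 − 0.65 = 0.35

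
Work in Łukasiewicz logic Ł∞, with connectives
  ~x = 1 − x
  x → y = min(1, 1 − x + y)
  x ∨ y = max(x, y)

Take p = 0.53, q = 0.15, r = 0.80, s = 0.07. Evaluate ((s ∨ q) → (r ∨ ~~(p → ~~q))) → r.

s ∨ q = max(0.07, 0.15) = 0.15
~q = 1 − 0.15 = 0.85
~~q = 1 − 0.85 = 0.15
p → ~~q = min(1, 1 − 0.53 + 0.15) = min(1, 0.62) = 0.62
~(p → ~~q) = 1 − 0.62 = 0.38
~~(p → ~~q) = 1 − 0.38 = 0.62
r ∨ ~~(p → ~~q) = max(0.80, 0.62) = 0.80
(s ∨ q) → (r ∨ ~~(p → ~~q)) = min(1, 1 − 0.15 + 0.80) = min(1, 1.65) = 1.00
((s ∨ q) → (r ∨ ~~(p → ~~q))) → r = min(1, 1 − 1.00 + 0.80) = min(1, 0.80) = 0.80

0.80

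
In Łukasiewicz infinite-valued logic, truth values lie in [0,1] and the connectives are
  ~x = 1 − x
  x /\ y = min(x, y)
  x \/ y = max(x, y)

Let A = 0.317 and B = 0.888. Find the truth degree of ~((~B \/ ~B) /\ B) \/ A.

~B = 1 − 0.888 = 0.112
~B \/ ~B = max(0.112, 0.112) = 0.112
(~B \/ ~B) /\ B = min(0.112, 0.888) = 0.112
~((~B \/ ~B) /\ B) = 1 − 0.112 = 0.888
~((~B \/ ~B) /\ B) \/ A = max(0.888, 0.317) = 0.888

0.888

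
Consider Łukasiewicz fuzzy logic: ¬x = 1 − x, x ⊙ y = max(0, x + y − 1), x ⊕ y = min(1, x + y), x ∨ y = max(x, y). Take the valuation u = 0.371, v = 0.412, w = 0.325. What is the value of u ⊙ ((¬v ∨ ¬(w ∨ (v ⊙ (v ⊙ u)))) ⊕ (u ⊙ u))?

0.046

¬v = 1 − 0.412 = 0.588
v ⊙ u = max(0, 0.412 + 0.371 − 1) = max(0, -0.217) = 0.000
v ⊙ (v ⊙ u) = max(0, 0.412 + 0.000 − 1) = max(0, -0.588) = 0.000
w ∨ (v ⊙ (v ⊙ u)) = max(0.325, 0.000) = 0.325
¬(w ∨ (v ⊙ (v ⊙ u))) = 1 − 0.325 = 0.675
¬v ∨ ¬(w ∨ (v ⊙ (v ⊙ u))) = max(0.588, 0.675) = 0.675
u ⊙ u = max(0, 0.371 + 0.371 − 1) = max(0, -0.258) = 0.000
(¬v ∨ ¬(w ∨ (v ⊙ (v ⊙ u)))) ⊕ (u ⊙ u) = min(1, 0.675 + 0.000) = min(1, 0.675) = 0.675
u ⊙ ((¬v ∨ ¬(w ∨ (v ⊙ (v ⊙ u)))) ⊕ (u ⊙ u)) = max(0, 0.371 + 0.675 − 1) = max(0, 0.046) = 0.046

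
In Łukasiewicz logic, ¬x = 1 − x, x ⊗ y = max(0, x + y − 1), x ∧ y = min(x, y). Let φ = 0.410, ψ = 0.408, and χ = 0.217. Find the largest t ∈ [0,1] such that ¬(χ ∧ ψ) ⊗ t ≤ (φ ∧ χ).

χ ∧ ψ = min(0.217, 0.408) = 0.217
¬(χ ∧ ψ) = 1 − 0.217 = 0.783
So the left factor is ¬(χ ∧ ψ) = 0.783.
φ ∧ χ = min(0.410, 0.217) = 0.217
So the right-hand bound is φ ∧ χ = 0.217.
The residuum of the Łukasiewicz t-norm gives the supremum: min(1, 1 − 0.783 + 0.217).
1 − 0.783 + 0.217 = 0.434, so t = min(1, 0.434) = 0.434.
Check: 0.783 ⊗ 0.434 = max(0, 0.217) = 0.217 ≤ 0.217.

0.434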